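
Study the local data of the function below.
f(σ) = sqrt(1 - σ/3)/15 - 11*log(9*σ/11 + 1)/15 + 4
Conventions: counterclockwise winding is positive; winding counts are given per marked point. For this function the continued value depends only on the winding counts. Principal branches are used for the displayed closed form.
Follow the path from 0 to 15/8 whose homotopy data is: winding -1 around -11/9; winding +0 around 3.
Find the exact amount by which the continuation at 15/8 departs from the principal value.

The rational part is single-valued and drops out of the difference; each branch term changes only by its own monodromy.
(1/15)*sqrt(1 - σ/(3)): winding +0 is even, the square root returns to the same sheet, contribution 0.
(-11/15)*log(1 - σ/(-11/9)): each positive loop around -11/9 adds 2*pi*i to the log, so winding -1 contributes (-11/15)*(-1)*2*pi*i = (22/15)*pi*i.
Summing the contributions at σ = 15/8 gives (22/15)*pi*i.

Continued minus principal equals (22/15)*pi*i.


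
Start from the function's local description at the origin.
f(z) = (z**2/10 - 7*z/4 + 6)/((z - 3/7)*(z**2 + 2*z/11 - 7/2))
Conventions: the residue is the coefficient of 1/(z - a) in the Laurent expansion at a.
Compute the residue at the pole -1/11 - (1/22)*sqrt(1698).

The residue is 15071/17455 + (223013/39518120)*sqrt(1698).

The factor z**2 + 2*z/11 - 7/2 splits as (z - a)(z - a') with a = -1/11 - (1/22)*sqrt(1698), a' = -1/11 + (1/22)*sqrt(1698). At the order-1 pole a set g(z) = (z - a)*f(z) = [(z**2/10 - 7*z/4 + 6)/(z - 3/7)] / (z - a').
Simple pole: residue = g(a) at a = -1/11 - (1/22)*sqrt(1698), which is 15071/17455 + (223013/39518120)*sqrt(1698).


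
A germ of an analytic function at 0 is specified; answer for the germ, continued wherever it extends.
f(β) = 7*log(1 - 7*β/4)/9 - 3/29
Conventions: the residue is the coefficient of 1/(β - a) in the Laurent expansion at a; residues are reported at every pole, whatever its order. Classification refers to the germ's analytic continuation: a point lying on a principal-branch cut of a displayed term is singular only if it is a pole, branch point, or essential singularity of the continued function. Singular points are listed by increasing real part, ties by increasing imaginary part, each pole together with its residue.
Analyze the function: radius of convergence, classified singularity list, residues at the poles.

Radius of convergence at 0: 4/7.
At 4/7: a logarithmic branch point.

Branch term (7/9)*log(1 - β/(4/7)): its argument vanishes at β = 4/7, a logarithmic branch point, modulus 4/7.
The radius of convergence is the smallest modulus among the singular points: 4/7.


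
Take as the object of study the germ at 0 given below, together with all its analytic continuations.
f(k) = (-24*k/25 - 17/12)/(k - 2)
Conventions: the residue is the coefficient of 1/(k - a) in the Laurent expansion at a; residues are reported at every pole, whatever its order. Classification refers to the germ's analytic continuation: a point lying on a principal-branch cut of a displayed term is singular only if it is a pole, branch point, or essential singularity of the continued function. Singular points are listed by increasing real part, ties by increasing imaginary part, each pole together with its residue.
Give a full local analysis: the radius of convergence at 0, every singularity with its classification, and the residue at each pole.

Radius of convergence at 0: 2.
At 2: a pole of order 1; residue -1001/300.

Denominator factor (k - 2): pole of order 1 at 2, modulus 2.
The radius of convergence is the smallest modulus among the singular points: 2.
At the order-1 pole 2 set g(k) = (k - (2))*f(k) = -24*k/25 - 17/12.
Simple pole: residue = g(a) at a = 2, which is -1001/300.


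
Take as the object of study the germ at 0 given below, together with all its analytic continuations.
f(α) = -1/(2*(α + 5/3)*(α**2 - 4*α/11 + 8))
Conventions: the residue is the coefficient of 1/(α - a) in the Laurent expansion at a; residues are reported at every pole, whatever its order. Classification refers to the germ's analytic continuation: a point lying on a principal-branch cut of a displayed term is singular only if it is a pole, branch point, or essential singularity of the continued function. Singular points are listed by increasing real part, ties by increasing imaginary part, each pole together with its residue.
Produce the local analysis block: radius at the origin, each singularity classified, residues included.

Denominator factor (α + 5/3): pole of order 1 at -5/3, modulus 5/3.
Denominator factor (α**2 - 4*α/11 + 8): discriminant -3856/121, complex-conjugate roots (2/11) + ((2/11)*sqrt(241))*i and (2/11) - ((2/11)*sqrt(241))*i; poles of order 1, moduli (2)*sqrt(2) and (2)*sqrt(2).
The radius of convergence is the smallest modulus among the singular points: 5/3.
At the order-1 pole -5/3 set g(α) = (α - (-5/3))*f(α) = -1/(2*(α**2 - 4*α/11 + 8)).
Simple pole: residue = g(a) at a = -5/3, which is -99/2254.
The factor α**2 - 4*α/11 + 8 splits as (α - a)(α - a') with a = (2/11) - ((2/11)*sqrt(241))*i, a' = (2/11) + ((2/11)*sqrt(241))*i. At the order-1 pole a set g(α) = (α - a)*f(α) = [-1/(2*(α + 5/3))] / (α - a').
Simple pole: residue = g(a) at a = (2/11) - ((2/11)*sqrt(241))*i, which is (99/4508) - ((2013/2172856)*sqrt(241))*i.
The factor α**2 - 4*α/11 + 8 splits as (α - a)(α - a') with a = (2/11) + ((2/11)*sqrt(241))*i, a' = (2/11) - ((2/11)*sqrt(241))*i. At the order-1 pole a set g(α) = (α - a)*f(α) = [-1/(2*(α + 5/3))] / (α - a').
Simple pole: residue = g(a) at a = (2/11) + ((2/11)*sqrt(241))*i, which is (99/4508) + ((2013/2172856)*sqrt(241))*i.
List the singular points by increasing real part (a conjugate pair: the negative imaginary part first).

Radius of convergence at 0: 5/3.
At -5/3: a pole of order 1; residue -99/2254.
At (2/11) - ((2/11)*sqrt(241))*i: a pole of order 1; residue (99/4508) - ((2013/2172856)*sqrt(241))*i.
At (2/11) + ((2/11)*sqrt(241))*i: a pole of order 1; residue (99/4508) + ((2013/2172856)*sqrt(241))*i.


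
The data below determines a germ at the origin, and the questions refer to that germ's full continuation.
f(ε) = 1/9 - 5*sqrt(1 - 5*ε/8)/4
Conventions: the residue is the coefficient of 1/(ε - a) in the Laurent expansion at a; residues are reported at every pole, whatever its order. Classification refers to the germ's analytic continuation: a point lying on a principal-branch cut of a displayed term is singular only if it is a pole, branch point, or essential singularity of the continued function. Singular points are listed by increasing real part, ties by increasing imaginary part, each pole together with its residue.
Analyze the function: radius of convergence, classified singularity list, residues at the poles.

Branch term (-5/4)*sqrt(1 - ε/(8/5)): its argument vanishes at ε = 8/5, a square-root branch point, modulus 8/5.
The radius of convergence is the smallest modulus among the singular points: 8/5.

Radius of convergence at 0: 8/5.
At 8/5: an algebraic (square-root) branch point.


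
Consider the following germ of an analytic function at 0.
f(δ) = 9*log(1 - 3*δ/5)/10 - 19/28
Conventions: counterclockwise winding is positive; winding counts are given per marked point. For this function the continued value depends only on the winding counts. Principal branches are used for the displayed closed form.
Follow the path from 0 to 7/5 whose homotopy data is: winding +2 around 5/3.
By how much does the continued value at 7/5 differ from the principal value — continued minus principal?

The rational part is single-valued and drops out of the difference; each branch term changes only by its own monodromy.
(9/10)*log(1 - δ/(5/3)): each positive loop around 5/3 adds 2*pi*i to the log, so winding +2 contributes (9/10)*(2)*2*pi*i = (18/5)*pi*i.
Summing the contributions at δ = 7/5 gives (18/5)*pi*i.

Continued minus principal equals (18/5)*pi*i.


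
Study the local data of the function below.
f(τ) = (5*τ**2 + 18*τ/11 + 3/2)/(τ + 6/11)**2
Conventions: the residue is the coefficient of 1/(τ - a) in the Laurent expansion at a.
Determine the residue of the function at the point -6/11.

The residue is -42/11.

At the order-2 pole -6/11 set g(τ) = (τ - (-6/11))^2*f(τ) = 5*τ**2 + 18*τ/11 + 3/2.
Order-2 pole: residue = g'(a); g'(-6/11) = -42/11, so the residue is -42/11.


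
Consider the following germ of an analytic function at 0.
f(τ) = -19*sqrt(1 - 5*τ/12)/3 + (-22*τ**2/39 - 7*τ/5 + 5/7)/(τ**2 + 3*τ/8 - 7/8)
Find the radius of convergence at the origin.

Denominator factor (τ**2 + 3*τ/8 - 7/8): discriminant 233/64, real irrational roots -3/16 + (1/16)*sqrt(233) and -3/16 - (1/16)*sqrt(233); poles of order 1, moduli -3/16 + (1/16)*sqrt(233) and 3/16 + (1/16)*sqrt(233).
Branch term (-19/3)*sqrt(1 - τ/(12/5)): its argument vanishes at τ = 12/5, a square-root branch point, modulus 12/5.
The radius of convergence is the smallest modulus among the singular points: -3/16 + (1/16)*sqrt(233).

The radius of convergence is -3/16 + (1/16)*sqrt(233).


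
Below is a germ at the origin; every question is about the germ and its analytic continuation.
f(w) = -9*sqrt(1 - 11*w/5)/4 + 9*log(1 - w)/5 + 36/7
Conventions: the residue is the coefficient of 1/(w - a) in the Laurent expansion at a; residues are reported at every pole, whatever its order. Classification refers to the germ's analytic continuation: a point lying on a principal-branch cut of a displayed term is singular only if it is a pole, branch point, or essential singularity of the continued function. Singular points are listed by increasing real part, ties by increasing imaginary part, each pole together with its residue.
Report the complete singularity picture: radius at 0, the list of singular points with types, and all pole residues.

Branch term (9/5)*log(1 - w/(1)): its argument vanishes at w = 1, a logarithmic branch point, modulus 1.
Branch term (-9/4)*sqrt(1 - w/(5/11)): its argument vanishes at w = 5/11, a square-root branch point, modulus 5/11.
The radius of convergence is the smallest modulus among the singular points: 5/11.
List the singular points by increasing real part (a conjugate pair: the negative imaginary part first).

Radius of convergence at 0: 5/11.
At 5/11: an algebraic (square-root) branch point.
At 1: a logarithmic branch point.


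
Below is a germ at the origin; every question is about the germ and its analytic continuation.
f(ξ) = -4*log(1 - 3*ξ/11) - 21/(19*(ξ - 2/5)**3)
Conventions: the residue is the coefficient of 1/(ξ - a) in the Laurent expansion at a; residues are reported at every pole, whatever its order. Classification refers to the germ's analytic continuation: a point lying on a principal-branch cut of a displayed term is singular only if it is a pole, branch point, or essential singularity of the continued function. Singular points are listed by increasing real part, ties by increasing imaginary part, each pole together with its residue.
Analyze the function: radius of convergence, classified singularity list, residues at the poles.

Denominator factor (ξ - 2/5)^3: pole of order 3 at 2/5, modulus 2/5.
Branch term (-4)*log(1 - ξ/(11/3)): its argument vanishes at ξ = 11/3, a logarithmic branch point, modulus 11/3.
The radius of convergence is the smallest modulus among the singular points: 2/5.
The branch term is analytic at 2/5 and contributes nothing to the residue; only the rational part matters.
At the order-3 pole 2/5 set g(ξ) = (ξ - (2/5))^3*(rational part) = -21/19.
Order-3 pole: residue = g''(a)/2; g''(2/5) = 0, so the residue is 0.
List the singular points by increasing real part (a conjugate pair: the negative imaginary part first).

Radius of convergence at 0: 2/5.
At 2/5: a pole of order 3; residue 0.
At 11/3: a logarithmic branch point.


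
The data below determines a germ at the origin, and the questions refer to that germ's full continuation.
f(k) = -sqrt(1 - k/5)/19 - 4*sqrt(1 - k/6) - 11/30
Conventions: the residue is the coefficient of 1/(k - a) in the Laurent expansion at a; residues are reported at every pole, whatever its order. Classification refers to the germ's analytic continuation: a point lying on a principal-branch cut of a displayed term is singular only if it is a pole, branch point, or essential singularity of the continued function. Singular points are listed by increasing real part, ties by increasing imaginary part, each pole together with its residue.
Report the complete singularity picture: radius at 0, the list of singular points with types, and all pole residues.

Radius of convergence at 0: 5.
At 5: an algebraic (square-root) branch point.
At 6: an algebraic (square-root) branch point.

Branch term (-4)*sqrt(1 - k/(6)): its argument vanishes at k = 6, a square-root branch point, modulus 6.
Branch term (-1/19)*sqrt(1 - k/(5)): its argument vanishes at k = 5, a square-root branch point, modulus 5.
The radius of convergence is the smallest modulus among the singular points: 5.
List the singular points by increasing real part (a conjugate pair: the negative imaginary part first).


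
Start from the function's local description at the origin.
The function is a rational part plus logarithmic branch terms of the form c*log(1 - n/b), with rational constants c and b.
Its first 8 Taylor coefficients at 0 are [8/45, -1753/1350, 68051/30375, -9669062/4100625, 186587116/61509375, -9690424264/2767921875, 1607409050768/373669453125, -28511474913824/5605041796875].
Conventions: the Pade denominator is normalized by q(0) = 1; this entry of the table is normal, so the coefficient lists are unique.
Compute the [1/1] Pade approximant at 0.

The Pade approximant has numerator coefficients [8/45, -1408279/1419930]; denominator coefficients [1, 136102/78885].

Taylor coefficients needed (read off): a_0 = 8/45, a_1 = -1753/1350, a_2 = 68051/30375.
Write the denominator as Q(n) = 1 + q1*n. Requiring Q*f - P = O(n^3) with deg P <= 1 kills the coefficients of n^2..n^2 in Q*f:
  n^2: a_2 + q1*a_1 = 0, i.e. 68051/30375 + (-1753/1350)*q1 = 0.
Solving this linear system: q1 = 136102/78885.
The numerator is Q*f truncated at degree 1: P0 = a_0 = 8/45; P1 = a_1 + q1*a_0 = -1408279/1419930.


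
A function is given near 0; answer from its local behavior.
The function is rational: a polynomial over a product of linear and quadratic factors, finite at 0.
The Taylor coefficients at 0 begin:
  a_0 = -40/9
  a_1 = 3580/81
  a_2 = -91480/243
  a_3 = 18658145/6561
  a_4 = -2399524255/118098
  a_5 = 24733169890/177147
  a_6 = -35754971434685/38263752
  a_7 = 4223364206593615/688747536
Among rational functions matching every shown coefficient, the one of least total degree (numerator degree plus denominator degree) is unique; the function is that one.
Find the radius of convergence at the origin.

The radius of convergence is 7/6 - (1/12)*sqrt(142).

No rational of total degree below 6 reproduces all 8 coefficients; solving the [0/6] Pade equations on them gives f(ξ) = -1/(2*(ξ**2 - 2*ξ + 4/5)*(ξ**2 + 7*ξ/3 + 3/8)**2), whose expansion matches every shown term.
Denominator factor (ξ**2 + 7*ξ/3 + 3/8)^2: discriminant 71/18, real irrational roots -7/6 + (1/12)*sqrt(142) and -7/6 - (1/12)*sqrt(142); poles of order 2, moduli 7/6 - (1/12)*sqrt(142) and 7/6 + (1/12)*sqrt(142).
Denominator factor (ξ**2 - 2*ξ + 4/5): discriminant 4/5, real irrational roots 1 + (1/5)*sqrt(5) and 1 - (1/5)*sqrt(5); poles of order 1, moduli 1 + (1/5)*sqrt(5) and 1 - (1/5)*sqrt(5).
The radius of convergence is the smallest modulus among the singular points: 7/6 - (1/12)*sqrt(142).


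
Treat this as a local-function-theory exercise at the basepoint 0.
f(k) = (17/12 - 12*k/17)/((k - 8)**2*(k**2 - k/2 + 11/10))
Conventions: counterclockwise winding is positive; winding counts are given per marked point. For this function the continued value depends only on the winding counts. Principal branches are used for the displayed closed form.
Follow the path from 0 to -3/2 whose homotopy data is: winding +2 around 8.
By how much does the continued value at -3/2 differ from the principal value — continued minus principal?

The function is rational, hence single-valued: continuing it around any pole returns the same value, so the difference is 0.

Continued minus principal equals 0.


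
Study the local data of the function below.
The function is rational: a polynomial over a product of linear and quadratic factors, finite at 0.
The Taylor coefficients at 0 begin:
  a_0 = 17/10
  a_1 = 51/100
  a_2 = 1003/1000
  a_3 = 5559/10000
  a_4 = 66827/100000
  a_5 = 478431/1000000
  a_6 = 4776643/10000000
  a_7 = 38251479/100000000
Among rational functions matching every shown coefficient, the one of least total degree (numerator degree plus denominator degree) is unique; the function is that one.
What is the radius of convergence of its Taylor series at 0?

The radius of convergence is -3/10 + (1/10)*sqrt(209).

No rational of total degree below 2 reproduces all 8 coefficients; solving the [0/2] Pade equations on them gives f(j) = -17/(5*(j**2 + 3*j/5 - 2)), whose expansion matches every shown term.
Denominator factor (j**2 + 3*j/5 - 2): discriminant 209/25, real irrational roots -3/10 + (1/10)*sqrt(209) and -3/10 - (1/10)*sqrt(209); poles of order 1, moduli -3/10 + (1/10)*sqrt(209) and 3/10 + (1/10)*sqrt(209).
The radius of convergence is the smallest modulus among the singular points: -3/10 + (1/10)*sqrt(209).


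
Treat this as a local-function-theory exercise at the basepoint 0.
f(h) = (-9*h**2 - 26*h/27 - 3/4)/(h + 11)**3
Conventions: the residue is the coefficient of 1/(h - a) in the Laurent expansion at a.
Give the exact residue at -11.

The residue is -9.

At the order-3 pole -11 set g(h) = (h - (-11))^3*f(h) = -9*h**2 - 26*h/27 - 3/4.
Order-3 pole: residue = g''(a)/2; g''(-11) = -18, so the residue is -9.


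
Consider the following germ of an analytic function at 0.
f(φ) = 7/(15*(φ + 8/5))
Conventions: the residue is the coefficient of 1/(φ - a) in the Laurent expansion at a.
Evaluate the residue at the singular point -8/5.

The residue is 7/15.

At the order-1 pole -8/5 set g(φ) = (φ - (-8/5))*f(φ) = 7/15.
Simple pole: residue = g(a) at a = -8/5, which is 7/15.


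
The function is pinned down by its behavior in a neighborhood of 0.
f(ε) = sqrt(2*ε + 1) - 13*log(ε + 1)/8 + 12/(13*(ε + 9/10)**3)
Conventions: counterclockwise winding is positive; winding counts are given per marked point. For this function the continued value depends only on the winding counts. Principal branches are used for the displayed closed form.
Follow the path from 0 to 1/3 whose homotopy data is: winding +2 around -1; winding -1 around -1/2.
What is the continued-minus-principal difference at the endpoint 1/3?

Continued minus principal equals (-(2/3)*sqrt(15)) - ((13/2)*pi)*i.

The rational part is single-valued and drops out of the difference; each branch term changes only by its own monodromy.
(-13/8)*log(1 - ε/(-1)): each positive loop around -1 adds 2*pi*i to the log, so winding +2 contributes (-13/8)*(2)*2*pi*i = -(13/2)*pi*i.
(1)*sqrt(1 - ε/(-1/2)): winding -1 is odd, the square root flips sign, contributing -2*(1)*sqrt(1 - (1/3)/(-1/2)) = -2*(1)*sqrt(5/3) = -(2/3)*sqrt(15).
Summing the contributions at ε = 1/3 gives (-(2/3)*sqrt(15)) - ((13/2)*pi)*i.


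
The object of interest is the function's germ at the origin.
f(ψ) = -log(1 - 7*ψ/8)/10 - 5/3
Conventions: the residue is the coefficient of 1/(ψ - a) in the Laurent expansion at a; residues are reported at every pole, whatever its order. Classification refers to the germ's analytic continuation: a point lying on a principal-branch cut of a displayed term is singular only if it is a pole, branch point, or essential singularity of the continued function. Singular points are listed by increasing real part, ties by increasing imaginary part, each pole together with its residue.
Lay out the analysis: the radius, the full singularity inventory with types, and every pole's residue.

Radius of convergence at 0: 8/7.
At 8/7: a logarithmic branch point.

Branch term (-1/10)*log(1 - ψ/(8/7)): its argument vanishes at ψ = 8/7, a logarithmic branch point, modulus 8/7.
The radius of convergence is the smallest modulus among the singular points: 8/7.


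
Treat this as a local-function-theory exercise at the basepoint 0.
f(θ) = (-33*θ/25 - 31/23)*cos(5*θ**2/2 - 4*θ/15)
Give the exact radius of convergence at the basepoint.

The radius of convergence is infinite.

The factor cos(5*θ**2/2 - 4*θ/15) is entire and contributes no finite singular point.
The polynomial part has no poles.
No finite singular points: the Taylor series at 0 converges everywhere.


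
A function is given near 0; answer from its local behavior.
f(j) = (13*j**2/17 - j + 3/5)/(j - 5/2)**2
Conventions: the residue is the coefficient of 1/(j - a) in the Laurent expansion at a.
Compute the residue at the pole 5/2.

The residue is 48/17.

At the order-2 pole 5/2 set g(j) = (j - (5/2))^2*f(j) = 13*j**2/17 - j + 3/5.
Order-2 pole: residue = g'(a); g'(5/2) = 48/17, so the residue is 48/17.


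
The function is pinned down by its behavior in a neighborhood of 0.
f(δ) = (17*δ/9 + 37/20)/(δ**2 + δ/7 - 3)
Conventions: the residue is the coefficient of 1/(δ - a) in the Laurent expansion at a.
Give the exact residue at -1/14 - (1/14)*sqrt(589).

The residue is 17/18 - (2161/106020)*sqrt(589).

The factor δ**2 + δ/7 - 3 splits as (δ - a)(δ - a') with a = -1/14 - (1/14)*sqrt(589), a' = -1/14 + (1/14)*sqrt(589). At the order-1 pole a set g(δ) = (δ - a)*f(δ) = [17*δ/9 + 37/20] / (δ - a').
Simple pole: residue = g(a) at a = -1/14 - (1/14)*sqrt(589), which is 17/18 - (2161/106020)*sqrt(589).


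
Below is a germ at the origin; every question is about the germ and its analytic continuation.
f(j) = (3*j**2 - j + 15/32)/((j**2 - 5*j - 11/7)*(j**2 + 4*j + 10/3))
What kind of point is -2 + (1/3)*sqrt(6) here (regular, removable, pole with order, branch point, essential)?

The point is a pole of order 1.

The denominator factor j**2 + 4*j + 10/3 vanishes at -2 + (1/3)*sqrt(6) and appears to the power 1; the numerator there equals 527/32 - (13/3)*sqrt(6), nonzero, and no other factor vanishes.
Hence a pole whose order is the multiplicity, 1.


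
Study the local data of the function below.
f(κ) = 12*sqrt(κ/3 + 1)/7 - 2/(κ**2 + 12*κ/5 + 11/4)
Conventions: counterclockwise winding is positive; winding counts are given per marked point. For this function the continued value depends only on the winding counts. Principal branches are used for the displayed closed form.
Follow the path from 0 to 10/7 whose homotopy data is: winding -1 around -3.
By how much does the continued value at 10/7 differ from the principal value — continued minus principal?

Continued minus principal equals -(8/49)*sqrt(651).

The rational part is single-valued and drops out of the difference; each branch term changes only by its own monodromy.
(12/7)*sqrt(1 - κ/(-3)): winding -1 is odd, the square root flips sign, contributing -2*(12/7)*sqrt(1 - (10/7)/(-3)) = -2*(12/7)*sqrt(31/21) = -(8/49)*sqrt(651).
Summing the contributions at κ = 10/7 gives -(8/49)*sqrt(651).


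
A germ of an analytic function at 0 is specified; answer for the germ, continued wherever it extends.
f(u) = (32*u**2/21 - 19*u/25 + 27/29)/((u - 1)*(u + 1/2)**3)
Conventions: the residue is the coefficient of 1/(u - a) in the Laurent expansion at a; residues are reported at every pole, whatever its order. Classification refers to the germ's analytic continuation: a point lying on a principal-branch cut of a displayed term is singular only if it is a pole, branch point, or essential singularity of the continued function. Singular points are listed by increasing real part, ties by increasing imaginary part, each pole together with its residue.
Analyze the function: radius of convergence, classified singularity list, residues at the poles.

Radius of convergence at 0: 1/2.
At -1/2: a pole of order 3; residue -206432/411075.
At 1: a pole of order 1; residue 206432/411075.

Denominator factor (u + 1/2)^3: pole of order 3 at -1/2, modulus 1/2.
Denominator factor (u - 1): pole of order 1 at 1, modulus 1.
The radius of convergence is the smallest modulus among the singular points: 1/2.
At the order-3 pole -1/2 set g(u) = (u - (-1/2))^3*f(u) = (32*u**2/21 - 19*u/25 + 27/29)/(u - 1).
Order-3 pole: residue = g''(a)/2; g''(-1/2) = -412864/411075, so the residue is -206432/411075.
At the order-1 pole 1 set g(u) = (u - (1))*f(u) = (32*u**2/21 - 19*u/25 + 27/29)/(u + 1/2)**3.
Simple pole: residue = g(a) at a = 1, which is 206432/411075.
List the singular points by increasing real part (a conjugate pair: the negative imaginary part first).


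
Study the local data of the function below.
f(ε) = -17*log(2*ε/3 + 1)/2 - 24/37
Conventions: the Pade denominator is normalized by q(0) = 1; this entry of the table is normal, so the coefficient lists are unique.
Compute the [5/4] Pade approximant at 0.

Taylor coefficients needed (expand at 0): a_0 = -24/37, a_1 = -17/3, a_2 = 17/9, a_3 = -68/81, a_4 = 34/81, a_5 = -272/1215, a_6 = 272/2187, a_7 = -1088/15309, a_8 = 272/6561, a_9 = -4352/177147.
Write the denominator as Q(ε) = 1 + q1*ε + q2*ε^2 + q3*ε^3 + q4*ε^4. Requiring Q*f - P = O(ε^10) with deg P <= 5 kills the coefficients of ε^6..ε^9 in Q*f:
  ε^6: a_6 + q1*a_5 + q2*a_4 + q3*a_3 + q4*a_2 = 0, i.e. 272/2187 + (-272/1215)*q1 + (34/81)*q2 + (-68/81)*q3 + (17/9)*q4 = 0.
  ε^7: a_7 + q1*a_6 + q2*a_5 + q3*a_4 + q4*a_3 = 0, i.e. -1088/15309 + (272/2187)*q1 + (-272/1215)*q2 + (34/81)*q3 + (-68/81)*q4 = 0.
  ε^8: a_8 + q1*a_7 + q2*a_6 + q3*a_5 + q4*a_4 = 0, i.e. 272/6561 + (-1088/15309)*q1 + (272/2187)*q2 + (-272/1215)*q3 + (34/81)*q4 = 0.
  ε^9: a_9 + q1*a_8 + q2*a_7 + q3*a_6 + q4*a_5 = 0, i.e. -4352/177147 + (272/6561)*q1 + (-1088/15309)*q2 + (272/2187)*q3 + (-272/1215)*q4 = 0.
Solving this linear system: q1 = 40/27, q2 = 20/27, q3 = 80/567, q4 = 40/5103.
The numerator is Q*f truncated at degree 5: P0 = a_0 = -24/37; P1 = a_1 + q1*a_0 = -2207/333; P2 = a_2 + q1*a_1 + q2*a_0 = -20939/2997; P3 = a_3 + q1*a_2 + q2*a_1 + q3*a_0 = -146656/62937; P4 = a_4 + q1*a_3 + q2*a_2 + q3*a_1 + q4*a_0 = -129938/566433; P5 = a_5 + q1*a_4 + q2*a_3 + q3*a_2 + q4*a_1 = -136/76545.

The Pade approximant has numerator coefficients [-24/37, -2207/333, -20939/2997, -146656/62937, -129938/566433, -136/76545]; denominator coefficients [1, 40/27, 20/27, 80/567, 40/5103].


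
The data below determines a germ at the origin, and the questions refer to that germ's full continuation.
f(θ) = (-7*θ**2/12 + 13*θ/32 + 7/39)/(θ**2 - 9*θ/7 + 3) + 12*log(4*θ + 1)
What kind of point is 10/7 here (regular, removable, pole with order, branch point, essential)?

The point is a regular point.

Denominator factors: θ**2 - 9*θ/7 + 3 = 157/49 at θ = 10/7 — none vanishes.
Branch term log(1 - θ/(-1/4)): argument at 10/7 is 47/7, nonzero, so 10/7 is not its branch point (a point on a principal cut is still regular for the continued germ).
So the germ continues analytically to 10/7.


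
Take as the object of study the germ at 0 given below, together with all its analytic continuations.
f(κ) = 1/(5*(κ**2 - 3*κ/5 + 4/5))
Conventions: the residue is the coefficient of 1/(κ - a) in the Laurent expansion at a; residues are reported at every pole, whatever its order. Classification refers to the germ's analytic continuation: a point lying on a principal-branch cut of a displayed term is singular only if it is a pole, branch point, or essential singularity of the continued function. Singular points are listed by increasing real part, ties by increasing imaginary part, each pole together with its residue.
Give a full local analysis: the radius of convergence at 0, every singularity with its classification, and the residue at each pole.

Radius of convergence at 0: (2/5)*sqrt(5).
At (3/10) - ((1/10)*sqrt(71))*i: a pole of order 1; residue ((1/71)*sqrt(71))*i.
At (3/10) + ((1/10)*sqrt(71))*i: a pole of order 1; residue -((1/71)*sqrt(71))*i.

Denominator factor (κ**2 - 3*κ/5 + 4/5): discriminant -71/25, complex-conjugate roots (3/10) + ((1/10)*sqrt(71))*i and (3/10) - ((1/10)*sqrt(71))*i; poles of order 1, moduli (2/5)*sqrt(5) and (2/5)*sqrt(5).
The radius of convergence is the smallest modulus among the singular points: (2/5)*sqrt(5).
The factor κ**2 - 3*κ/5 + 4/5 splits as (κ - a)(κ - a') with a = (3/10) - ((1/10)*sqrt(71))*i, a' = (3/10) + ((1/10)*sqrt(71))*i. At the order-1 pole a set g(κ) = (κ - a)*f(κ) = [1/5] / (κ - a').
Simple pole: residue = g(a) at a = (3/10) - ((1/10)*sqrt(71))*i, which is ((1/71)*sqrt(71))*i.
The factor κ**2 - 3*κ/5 + 4/5 splits as (κ - a)(κ - a') with a = (3/10) + ((1/10)*sqrt(71))*i, a' = (3/10) - ((1/10)*sqrt(71))*i. At the order-1 pole a set g(κ) = (κ - a)*f(κ) = [1/5] / (κ - a').
Simple pole: residue = g(a) at a = (3/10) + ((1/10)*sqrt(71))*i, which is -((1/71)*sqrt(71))*i.
List the singular points by increasing real part (a conjugate pair: the negative imaginary part first).


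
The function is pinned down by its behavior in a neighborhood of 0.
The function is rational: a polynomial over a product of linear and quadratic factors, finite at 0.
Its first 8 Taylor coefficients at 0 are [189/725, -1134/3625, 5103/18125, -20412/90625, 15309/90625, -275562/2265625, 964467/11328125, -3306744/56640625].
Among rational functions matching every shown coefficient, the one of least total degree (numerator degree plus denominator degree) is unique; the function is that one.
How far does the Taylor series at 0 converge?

No rational of total degree below 2 reproduces all 8 coefficients; solving the [0/2] Pade equations on them gives f(ω) = 21/(29*(ω + 5/3)**2), whose expansion matches every shown term.
Denominator factor (ω + 5/3)^2: pole of order 2 at -5/3, modulus 5/3.
The radius of convergence is the smallest modulus among the singular points: 5/3.

The radius of convergence is 5/3.


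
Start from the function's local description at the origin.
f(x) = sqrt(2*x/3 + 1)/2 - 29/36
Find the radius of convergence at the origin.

The radius of convergence is 3/2.

Branch term (1/2)*sqrt(1 - x/(-3/2)): its argument vanishes at x = -3/2, a square-root branch point, modulus 3/2.
The radius of convergence is the smallest modulus among the singular points: 3/2.


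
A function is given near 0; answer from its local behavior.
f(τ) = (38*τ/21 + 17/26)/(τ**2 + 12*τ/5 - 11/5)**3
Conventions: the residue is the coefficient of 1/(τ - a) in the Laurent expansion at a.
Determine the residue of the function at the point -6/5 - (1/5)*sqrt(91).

The residue is (2589375/2194398752)*sqrt(91).

The factor τ**2 + 12*τ/5 - 11/5 splits as (τ - a)(τ - a') with a = -6/5 - (1/5)*sqrt(91), a' = -6/5 + (1/5)*sqrt(91). At the order-3 pole a set g(τ) = (τ - a)^3*f(τ) = [38*τ/21 + 17/26] / (τ - a')^3.
Order-3 pole: residue = g''(a)/2; g''(-6/5 - (1/5)*sqrt(91)) = (2589375/1097199376)*sqrt(91), so the residue is (2589375/2194398752)*sqrt(91).


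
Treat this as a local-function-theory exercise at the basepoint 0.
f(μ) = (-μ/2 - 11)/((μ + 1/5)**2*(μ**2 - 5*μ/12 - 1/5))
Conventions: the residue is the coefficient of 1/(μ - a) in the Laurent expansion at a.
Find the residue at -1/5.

At the order-2 pole -1/5 set g(μ) = (μ - (-1/5))^2*f(μ) = (-μ/2 - 11)/(μ**2 - 5*μ/12 - 1/5).
Order-2 pole: residue = g'(a); g'(-1/5) = -797700/529, so the residue is -797700/529.

The residue is -797700/529.


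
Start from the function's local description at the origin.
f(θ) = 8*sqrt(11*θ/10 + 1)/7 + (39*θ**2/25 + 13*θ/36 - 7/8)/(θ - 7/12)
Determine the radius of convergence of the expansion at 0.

Denominator factor (θ - 7/12): pole of order 1 at 7/12, modulus 7/12.
Branch term (8/7)*sqrt(1 - θ/(-10/11)): its argument vanishes at θ = -10/11, a square-root branch point, modulus 10/11.
The radius of convergence is the smallest modulus among the singular points: 7/12.

The radius of convergence is 7/12.


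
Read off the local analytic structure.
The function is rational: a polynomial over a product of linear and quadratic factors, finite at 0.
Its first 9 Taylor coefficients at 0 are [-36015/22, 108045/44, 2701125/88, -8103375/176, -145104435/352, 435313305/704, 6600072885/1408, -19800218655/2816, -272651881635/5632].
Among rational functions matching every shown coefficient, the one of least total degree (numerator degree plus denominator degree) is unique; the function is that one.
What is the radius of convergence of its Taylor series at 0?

The radius of convergence is (1/7)*sqrt(7).

No rational of total degree below 7 reproduces all 9 coefficients; solving the [0/7] Pade equations on them gives f(d) = -35/(11*(d + 2/3)*(d**2 + 1/7)**3), whose expansion matches every shown term.
Denominator factor (d + 2/3): pole of order 1 at -2/3, modulus 2/3.
Denominator factor (d**2 + 1/7)^3: discriminant -4/7, complex-conjugate roots ((1/7)*sqrt(7))*i and -((1/7)*sqrt(7))*i; poles of order 3, moduli (1/7)*sqrt(7) and (1/7)*sqrt(7).
The radius of convergence is the smallest modulus among the singular points: (1/7)*sqrt(7).


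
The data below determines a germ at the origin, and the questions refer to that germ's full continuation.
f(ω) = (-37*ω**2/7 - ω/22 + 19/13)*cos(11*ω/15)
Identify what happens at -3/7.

The point is a regular point.

There is no denominator, hence no pole anywhere.
The factor cos(11*ω/15) is entire.
So the germ continues analytically to -3/7.


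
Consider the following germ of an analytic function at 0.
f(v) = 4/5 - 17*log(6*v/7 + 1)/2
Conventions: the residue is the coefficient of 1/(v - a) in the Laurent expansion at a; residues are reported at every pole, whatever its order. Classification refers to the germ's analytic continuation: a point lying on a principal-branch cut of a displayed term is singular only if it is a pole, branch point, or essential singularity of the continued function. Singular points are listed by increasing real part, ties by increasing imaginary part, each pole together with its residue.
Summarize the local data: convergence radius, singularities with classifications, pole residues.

Branch term (-17/2)*log(1 - v/(-7/6)): its argument vanishes at v = -7/6, a logarithmic branch point, modulus 7/6.
The radius of convergence is the smallest modulus among the singular points: 7/6.

Radius of convergence at 0: 7/6.
At -7/6: a logarithmic branch point.


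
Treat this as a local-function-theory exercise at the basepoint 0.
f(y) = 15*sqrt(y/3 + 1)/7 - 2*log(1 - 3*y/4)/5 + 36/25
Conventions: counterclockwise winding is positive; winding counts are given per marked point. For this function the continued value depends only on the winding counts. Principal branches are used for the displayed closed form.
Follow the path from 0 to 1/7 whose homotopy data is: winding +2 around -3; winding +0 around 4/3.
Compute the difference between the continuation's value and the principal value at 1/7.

The rational part is single-valued and drops out of the difference; each branch term changes only by its own monodromy.
(15/7)*sqrt(1 - y/(-3)): winding +2 is even, the square root returns to the same sheet, contribution 0.
(-2/5)*log(1 - y/(4/3)): winding 0 around 4/3, so this term returns to its principal value, contribution 0.
Summing the contributions at y = 1/7 gives 0.

Continued minus principal equals 0.


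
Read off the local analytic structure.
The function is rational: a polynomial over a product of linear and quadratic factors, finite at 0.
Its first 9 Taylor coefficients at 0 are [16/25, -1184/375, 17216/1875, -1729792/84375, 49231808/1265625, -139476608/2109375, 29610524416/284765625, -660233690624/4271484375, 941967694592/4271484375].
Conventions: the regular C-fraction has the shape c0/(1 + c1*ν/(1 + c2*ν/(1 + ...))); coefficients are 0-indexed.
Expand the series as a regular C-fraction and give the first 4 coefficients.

The regular C-fraction coefficients are [16/25, 74/15, -1124/555, 151231/155955].

Taylor coefficients (read off): a_0 = 16/25, a_1 = -1184/375, a_2 = 17216/1875, a_3 = -1729792/84375.
c0 = a_0 = 16/25. Peel one level at a time: if S = 1 + c*ν/S' with S'(0) = 1, then c is the ν-coefficient of S and S' = c*ν/(S - 1).
S_1 = c0/f = 1 + (74/15)*ν + (2248/225)*ν^2 + ...; c1 = 74/15.
S_2 = c1*ν/(S_1 - 1) = 1 + (-1124/555)*ν + (604924/308025)*ν^2 + ...; c2 = -1124/555.
S_3 = c2*ν/(S_2 - 1) = 1 + (151231/155955)*ν + ...; c3 = 151231/155955.


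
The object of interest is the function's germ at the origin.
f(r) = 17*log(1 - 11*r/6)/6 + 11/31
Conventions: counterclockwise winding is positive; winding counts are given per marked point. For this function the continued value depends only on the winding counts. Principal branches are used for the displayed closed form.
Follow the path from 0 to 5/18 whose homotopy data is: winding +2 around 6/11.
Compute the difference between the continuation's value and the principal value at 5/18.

Continued minus principal equals (34/3)*pi*i.

The rational part is single-valued and drops out of the difference; each branch term changes only by its own monodromy.
(17/6)*log(1 - r/(6/11)): each positive loop around 6/11 adds 2*pi*i to the log, so winding +2 contributes (17/6)*(2)*2*pi*i = (34/3)*pi*i.
Summing the contributions at r = 5/18 gives (34/3)*pi*i.


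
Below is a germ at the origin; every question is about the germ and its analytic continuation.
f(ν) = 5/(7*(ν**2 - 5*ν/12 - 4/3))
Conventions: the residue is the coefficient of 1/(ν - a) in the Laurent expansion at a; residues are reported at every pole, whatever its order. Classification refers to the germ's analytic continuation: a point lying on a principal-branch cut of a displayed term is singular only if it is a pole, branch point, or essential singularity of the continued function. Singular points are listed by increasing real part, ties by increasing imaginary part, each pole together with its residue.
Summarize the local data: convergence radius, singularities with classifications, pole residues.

Radius of convergence at 0: -5/24 + (1/24)*sqrt(793).
At 5/24 - (1/24)*sqrt(793): a pole of order 1; residue -(60/5551)*sqrt(793).
At 5/24 + (1/24)*sqrt(793): a pole of order 1; residue (60/5551)*sqrt(793).


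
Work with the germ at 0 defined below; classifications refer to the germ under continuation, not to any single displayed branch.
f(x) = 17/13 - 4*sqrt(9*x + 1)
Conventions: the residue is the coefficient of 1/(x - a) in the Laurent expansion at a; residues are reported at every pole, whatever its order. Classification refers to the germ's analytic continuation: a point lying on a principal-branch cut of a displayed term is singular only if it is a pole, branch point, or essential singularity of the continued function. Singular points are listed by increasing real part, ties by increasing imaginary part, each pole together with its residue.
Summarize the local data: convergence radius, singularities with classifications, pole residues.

Radius of convergence at 0: 1/9.
At -1/9: an algebraic (square-root) branch point.

Branch term (-4)*sqrt(1 - x/(-1/9)): its argument vanishes at x = -1/9, a square-root branch point, modulus 1/9.
The radius of convergence is the smallest modulus among the singular points: 1/9.


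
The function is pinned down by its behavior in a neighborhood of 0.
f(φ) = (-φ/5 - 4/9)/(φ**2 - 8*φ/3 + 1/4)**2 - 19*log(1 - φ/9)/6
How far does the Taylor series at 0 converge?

The radius of convergence is 4/3 - (1/6)*sqrt(55).

Denominator factor (φ**2 - 8*φ/3 + 1/4)^2: discriminant 55/9, real irrational roots 4/3 + (1/6)*sqrt(55) and 4/3 - (1/6)*sqrt(55); poles of order 2, moduli 4/3 + (1/6)*sqrt(55) and 4/3 - (1/6)*sqrt(55).
Branch term (-19/6)*log(1 - φ/(9)): its argument vanishes at φ = 9, a logarithmic branch point, modulus 9.
The radius of convergence is the smallest modulus among the singular points: 4/3 - (1/6)*sqrt(55).


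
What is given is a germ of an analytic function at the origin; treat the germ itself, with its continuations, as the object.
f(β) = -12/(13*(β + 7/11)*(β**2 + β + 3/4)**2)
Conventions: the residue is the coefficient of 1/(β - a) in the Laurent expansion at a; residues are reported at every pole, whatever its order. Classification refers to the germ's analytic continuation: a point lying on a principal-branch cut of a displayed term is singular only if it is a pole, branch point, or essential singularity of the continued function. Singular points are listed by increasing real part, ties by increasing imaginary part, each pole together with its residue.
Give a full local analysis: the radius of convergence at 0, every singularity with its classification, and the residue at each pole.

Radius of convergence at 0: 7/11.
At -7/11: a pole of order 1; residue -2811072/819013.
At (-1/2) - ((1/2)*sqrt(2))*i: a pole of order 2; residue (1405536/819013) - ((291060/819013)*sqrt(2))*i.
At (-1/2) + ((1/2)*sqrt(2))*i: a pole of order 2; residue (1405536/819013) + ((291060/819013)*sqrt(2))*i.
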